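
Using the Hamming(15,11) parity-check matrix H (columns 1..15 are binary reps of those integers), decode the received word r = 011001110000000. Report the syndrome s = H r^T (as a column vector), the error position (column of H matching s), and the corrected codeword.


s = (1, 0, 0, 0)^T, error position = 8, corrected codeword c = 011001100000000

Compute s = H r^T mod 2 one row at a time:
  s_1 = 1 + 0 + 0 + 0 + 0 + 0 + 0 + 0 = 1 ≡ 1 (mod 2).
  s_2 = 0 + 0 + 1 + 1 + 0 + 0 + 0 + 0 = 2 ≡ 0 (mod 2).
  s_3 = 1 + 1 + 1 + 1 + 0 + 0 + 0 + 0 = 4 ≡ 0 (mod 2).
  s_4 = 0 + 1 + 0 + 1 + 0 + 0 + 0 + 0 = 2 ≡ 0 (mod 2).
s = (1, 0, 0, 0)^T — this equals column 8 of H (binary 1000), so error is at position 8.
Correct: flip bit 8 of r = 011001110000000 to get c = 011001100000000.


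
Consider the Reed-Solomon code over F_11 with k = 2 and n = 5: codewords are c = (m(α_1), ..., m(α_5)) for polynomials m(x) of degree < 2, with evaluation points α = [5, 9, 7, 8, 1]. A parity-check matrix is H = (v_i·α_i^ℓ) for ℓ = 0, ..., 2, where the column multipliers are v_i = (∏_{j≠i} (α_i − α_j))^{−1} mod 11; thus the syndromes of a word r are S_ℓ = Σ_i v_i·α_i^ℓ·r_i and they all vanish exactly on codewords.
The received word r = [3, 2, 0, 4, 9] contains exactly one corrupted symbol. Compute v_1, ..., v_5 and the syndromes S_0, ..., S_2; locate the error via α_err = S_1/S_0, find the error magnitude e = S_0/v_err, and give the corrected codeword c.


S = (3, 5, 1), error at position 2, error magnitude e = 5, c = [3, 8, 0, 4, 9].

Step 1: column multipliers v_i = (∏_{j≠i}(α_i − α_j))^{−1} mod 11.
  i = 1 (α = 5): (5−9)(5−7)(5−8)(5−1) = (−4)·(−2)·(−3)·4 = −96 ≡ 3, so v_1 = 3^{−1} = 4 (mod 11).
  i = 2 (α = 9): (9−5)(9−7)(9−8)(9−1) = 4·2·1·8 = 64 ≡ 9, so v_2 = 9^{−1} = 5 (mod 11).
  i = 3 (α = 7): (7−5)(7−9)(7−8)(7−1) = 2·(−2)·(−1)·6 = 24 ≡ 2, so v_3 = 2^{−1} = 6 (mod 11).
  i = 4 (α = 8): (8−5)(8−9)(8−7)(8−1) = 3·(−1)·1·7 = −21 ≡ 1, so v_4 = 1^{−1} = 1 (mod 11).
  i = 5 (α = 1): (1−5)(1−9)(1−7)(1−8) = (−4)·(−8)·(−6)·(−7) = 1344 ≡ 2, so v_5 = 2^{−1} = 6 (mod 11).
  v = [4, 5, 6, 1, 6].
Step 2: syndromes of r = [3, 2, 0, 4, 9] (all sums mod 11).
  S_0 = Σ v_i r_i = 4·3 + 5·2 + 6·0 + 1·4 + 6·9 = 80 ≡ 3.
  S_1 = Σ v_i α_i r_i = 4·5·3 + 5·9·2 + 6·7·0 + 1·8·4 + 6·1·9 = 236 ≡ 5.
  α_i^2 mod 11 = [3, 4, 5, 9, 1].
  S_2 = Σ v_i α_i^2 r_i = 4·3·3 + 5·4·2 + 6·5·0 + 1·9·4 + 6·1·9 = 166 ≡ 1.
  S = (3, 5, 1) ≠ 0, so r is not a codeword (an error is present).
Step 3: locate the error. For a single error e at position i, S_ℓ = v_i·e·α_i^ℓ, so α_err = S_1/S_0.
  S_0^{−1} = 3^{−1} = 4 (mod 11), so α_err = 5·4 = 20 ≡ 9 = α_2. Error position i = 2.
  Consistency check: S_2/S_1 = 1·9 = 9 ≡ 9 = α_err ✓ (single-error assumption holds).
Step 4: error magnitude e = S_0/v_2 = S_0·∏_{j≠2}(α_2 − α_j) = 3·9 = 27 ≡ 5 (mod 11).
Step 5: correct position 2: c_2 = r_2 − e = 2 − 5 ≡ 8 (mod 11). Hence c = [3, 8, 0, 4, 9].
  Check: interpolating c through the α_i gives m(x) = 5 + 4·x (degree < 2) with m(α_i) = c_i for every i, so c is indeed a codeword.


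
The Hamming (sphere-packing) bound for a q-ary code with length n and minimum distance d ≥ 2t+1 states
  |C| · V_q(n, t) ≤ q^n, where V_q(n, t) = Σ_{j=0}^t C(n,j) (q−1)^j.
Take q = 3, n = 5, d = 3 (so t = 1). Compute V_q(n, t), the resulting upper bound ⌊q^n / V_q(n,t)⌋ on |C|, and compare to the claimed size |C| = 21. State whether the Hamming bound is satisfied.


V_q(n, t) = 11, q^n = 243, Hamming bound = 22, |C| = 21 ≤ bound (satisfied).

Step 1: Compute V_q(n, t) = Σ_{j=0}^1 C(n, j) (q−1)^j.
  j = 0: C(5,0)·(2)^0 = 1·1 = 1.
  j = 1: C(5,1)·(2)^1 = 5·2 = 10.
  V_q(n, t) = 1 + 10 = 11.
Step 2: q^n = 3^5 = 243.
Step 3: Hamming bound ⌊q^n / V_q(n,t)⌋ = ⌊243/11⌋ = 22.
Step 4: Compare |C| = 21 to 22: satisfied.
The claimed |C| lies below the Hamming bound.


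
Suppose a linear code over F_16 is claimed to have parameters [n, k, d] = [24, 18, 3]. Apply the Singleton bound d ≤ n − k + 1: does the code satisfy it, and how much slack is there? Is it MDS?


Singleton RHS = n − k + 1 = 7, slack = 4, bound satisfied, not MDS.

Singleton bound: d ≤ n − k + 1.
Here n = 24, k = 18, so n − k + 1 = 7.
Given d = 3, check d ≤ 7: YES.
Slack = (n − k + 1) − d = 4.
The code is NOT MDS (slack = 4 > 0).
Description: the claimed parameters are [24, 18, 3]_16; such a code would be non-MDS.


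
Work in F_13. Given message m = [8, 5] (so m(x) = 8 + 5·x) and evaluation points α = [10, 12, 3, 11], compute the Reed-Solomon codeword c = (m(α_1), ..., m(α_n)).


c = [6, 3, 10, 11]

Message polynomial: m(x) = 8 + 5·x (mod 13).
For each evaluation point α_i, compute m(α_i) mod 13:
  α_1 = 10: Horner steps 5 → 6, so m(10) = 6.
  α_2 = 12: Horner steps 5 → 3, so m(12) = 3.
  α_3 = 3: Horner steps 5 → 10, so m(3) = 10.
  α_4 = 11: Horner steps 5 → 11, so m(11) = 11.
Codeword c = [6, 3, 10, 11] ∈ F_13^4.


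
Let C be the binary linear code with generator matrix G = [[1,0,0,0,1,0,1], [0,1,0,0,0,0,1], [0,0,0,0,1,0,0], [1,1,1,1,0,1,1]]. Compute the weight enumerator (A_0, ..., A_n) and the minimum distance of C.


Weight distribution: A_0 = 1, A_1 = 1, A_2 = 3, A_3 = 3, A_4 = 3, A_5 = 3, A_6 = 1, A_7 = 1. Minimum distance d = 1.

Enumerate all 2^4 = 16 messages m ∈ F_2^4.
For each, compute codeword c = mG in F_2^7, then tally its weight.
  m = 0000 → c = 0000000, weight = 0.
  m = 1000 → c = 1000101, weight = 3.
  m = 0100 → c = 0100001, weight = 2.
  m = 1100 → c = 1100100, weight = 3.
  m = 0010 → c = 0000100, weight = 1.
  m = 1010 → c = 1000001, weight = 2.
  m = 0110 → c = 0100101, weight = 3.
  m = 1110 → c = 1100000, weight = 2.
  m = 0001 → c = 1111011, weight = 6.
  m = 1001 → c = 0111110, weight = 5.
  m = 0101 → c = 1011010, weight = 4.
  m = 1101 → c = 0011111, weight = 5.
  m = 0011 → c = 1111111, weight = 7.
  m = 1011 → c = 0111010, weight = 4.
  m = 0111 → c = 1011110, weight = 5.
  m = 1111 → c = 0011011, weight = 4.
Tally weights:
  weight 0: 1 codewords.
  weight 1: 1 codewords.
  weight 2: 3 codewords.
  weight 3: 3 codewords.
  weight 4: 3 codewords.
  weight 5: 3 codewords.
  weight 6: 1 codewords.
  weight 7: 1 codewords.
Minimum distance d = smallest w > 0 with A_w > 0 = 1.
Sanity: Σ A_w = 16 = 2^4 = 16 ✓.


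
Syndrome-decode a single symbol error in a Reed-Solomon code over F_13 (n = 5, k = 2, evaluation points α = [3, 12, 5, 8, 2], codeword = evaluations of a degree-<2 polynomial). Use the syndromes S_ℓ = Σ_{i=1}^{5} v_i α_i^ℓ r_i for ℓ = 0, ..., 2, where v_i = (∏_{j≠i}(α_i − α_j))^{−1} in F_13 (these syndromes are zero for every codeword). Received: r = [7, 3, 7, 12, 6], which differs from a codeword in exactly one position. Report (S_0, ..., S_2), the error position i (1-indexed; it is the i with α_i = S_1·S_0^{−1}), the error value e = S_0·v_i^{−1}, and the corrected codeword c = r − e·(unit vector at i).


S = (7, 9, 6), error at position 3, error magnitude e = 11, c = [7, 3, 9, 12, 6].

Step 1: column multipliers v_i = (∏_{j≠i}(α_i − α_j))^{−1} mod 13.
  i = 1 (α = 3): (3−12)(3−5)(3−8)(3−2) = (−9)·(−2)·(−5)·1 = −90 ≡ 1, so v_1 = 1^{−1} = 1 (mod 13).
  i = 2 (α = 12): (12−3)(12−5)(12−8)(12−2) = 9·7·4·10 = 2520 ≡ 11, so v_2 = 11^{−1} = 6 (mod 13).
  i = 3 (α = 5): (5−3)(5−12)(5−8)(5−2) = 2·(−7)·(−3)·3 = 126 ≡ 9, so v_3 = 9^{−1} = 3 (mod 13).
  i = 4 (α = 8): (8−3)(8−12)(8−5)(8−2) = 5·(−4)·3·6 = −360 ≡ 4, so v_4 = 4^{−1} = 10 (mod 13).
  i = 5 (α = 2): (2−3)(2−12)(2−5)(2−8) = (−1)·(−10)·(−3)·(−6) = 180 ≡ 11, so v_5 = 11^{−1} = 6 (mod 13).
  v = [1, 6, 3, 10, 6].
Step 2: syndromes of r = [7, 3, 7, 12, 6] (all sums mod 13).
  S_0 = Σ v_i r_i = 1·7 + 6·3 + 3·7 + 10·12 + 6·6 = 202 ≡ 7.
  S_1 = Σ v_i α_i r_i = 1·3·7 + 6·12·3 + 3·5·7 + 10·8·12 + 6·2·6 = 1374 ≡ 9.
  α_i^2 mod 13 = [9, 1, 12, 12, 4].
  S_2 = Σ v_i α_i^2 r_i = 1·9·7 + 6·1·3 + 3·12·7 + 10·12·12 + 6·4·6 = 1917 ≡ 6.
  S = (7, 9, 6) ≠ 0, so r is not a codeword (an error is present).
Step 3: locate the error. For a single error e at position i, S_ℓ = v_i·e·α_i^ℓ, so α_err = S_1/S_0.
  S_0^{−1} = 7^{−1} = 2 (mod 13), so α_err = 9·2 = 18 ≡ 5 = α_3. Error position i = 3.
  Consistency check: S_2/S_1 = 6·3 = 18 ≡ 5 = α_err ✓ (single-error assumption holds).
Step 4: error magnitude e = S_0/v_3 = S_0·∏_{j≠3}(α_3 − α_j) = 7·9 = 63 ≡ 11 (mod 13).
Step 5: correct position 3: c_3 = r_3 − e = 7 − 11 ≡ 9 (mod 13). Hence c = [7, 3, 9, 12, 6].
  Check: interpolating c through the α_i gives m(x) = 4 + 1·x (degree < 2) with m(α_i) = c_i for every i, so c is indeed a codeword.


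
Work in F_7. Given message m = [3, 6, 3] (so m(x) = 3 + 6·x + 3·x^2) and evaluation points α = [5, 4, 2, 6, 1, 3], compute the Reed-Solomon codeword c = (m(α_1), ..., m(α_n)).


c = [3, 5, 6, 0, 5, 6]

Message polynomial: m(x) = 3 + 6·x + 3·x^2 (mod 7).
For each evaluation point α_i, compute m(α_i) mod 7:
  α_1 = 5: Horner steps 3 → 0 → 3, so m(5) = 3.
  α_2 = 4: Horner steps 3 → 4 → 5, so m(4) = 5.
  α_3 = 2: Horner steps 3 → 5 → 6, so m(2) = 6.
  α_4 = 6: Horner steps 3 → 3 → 0, so m(6) = 0.
  α_5 = 1: Horner steps 3 → 2 → 5, so m(1) = 5.
  α_6 = 3: Horner steps 3 → 1 → 6, so m(3) = 6.
Codeword c = [3, 5, 6, 0, 5, 6] ∈ F_7^6.


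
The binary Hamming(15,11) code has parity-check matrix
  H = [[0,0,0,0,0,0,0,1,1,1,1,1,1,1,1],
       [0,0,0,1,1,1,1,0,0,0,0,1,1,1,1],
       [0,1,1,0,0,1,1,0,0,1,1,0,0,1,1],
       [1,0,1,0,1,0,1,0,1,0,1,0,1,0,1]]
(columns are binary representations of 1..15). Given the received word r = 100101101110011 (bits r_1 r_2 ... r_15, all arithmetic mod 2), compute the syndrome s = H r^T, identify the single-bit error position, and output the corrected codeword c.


s = (1, 1, 0, 1)^T, error position = 13, corrected codeword c = 100101101110111

Compute s = H r^T mod 2 one row at a time:
  s_1 = 0 + 1 + 1 + 1 + 0 + 0 + 1 + 1 = 5 ≡ 1 (mod 2).
  s_2 = 1 + 0 + 1 + 1 + 0 + 0 + 1 + 1 = 5 ≡ 1 (mod 2).
  s_3 = 0 + 0 + 1 + 1 + 1 + 1 + 1 + 1 = 6 ≡ 0 (mod 2).
  s_4 = 1 + 0 + 0 + 1 + 1 + 1 + 0 + 1 = 5 ≡ 1 (mod 2).
s = (1, 1, 0, 1)^T — this equals column 13 of H (binary 1101), so error is at position 13.
Correct: flip bit 13 of r = 100101101110011 to get c = 100101101110111.


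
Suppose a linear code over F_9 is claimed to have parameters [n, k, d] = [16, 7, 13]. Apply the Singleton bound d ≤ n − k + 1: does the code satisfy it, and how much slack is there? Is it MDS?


Singleton RHS = n − k + 1 = 10, slack = -3, bound violated (no such code; not MDS).

Singleton bound: d ≤ n − k + 1.
Here n = 16, k = 7, so n − k + 1 = 10.
Given d = 13, check d ≤ 10: NO.
Slack = (n − k + 1) − d = -3.
The slack is negative: d = 13 exceeds n − k + 1 = 10 by 3, so the Singleton bound is violated and no linear [16, 7, 13]_9 code can exist. In particular it is not MDS (MDS requires d = n − k + 1 exactly).
Description: the claimed parameters are [16, 7, 13]_9; such a code would be impossible (violates the Singleton bound).


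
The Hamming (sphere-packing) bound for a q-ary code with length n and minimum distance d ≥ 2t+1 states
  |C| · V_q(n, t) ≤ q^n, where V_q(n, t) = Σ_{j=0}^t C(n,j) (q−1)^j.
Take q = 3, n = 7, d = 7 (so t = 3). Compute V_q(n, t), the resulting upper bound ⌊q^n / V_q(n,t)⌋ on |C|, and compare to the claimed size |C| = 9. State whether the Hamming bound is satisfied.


V_q(n, t) = 379, q^n = 2187, Hamming bound = 5, |C| = 9 > bound (violated).

Step 1: Compute V_q(n, t) = Σ_{j=0}^3 C(n, j) (q−1)^j.
  j = 0: C(7,0)·(2)^0 = 1·1 = 1.
  j = 1: C(7,1)·(2)^1 = 7·2 = 14.
  j = 2: C(7,2)·(2)^2 = 21·4 = 84.
  j = 3: C(7,3)·(2)^3 = 35·8 = 280.
  V_q(n, t) = 1 + 14 + 84 + 280 = 379.
Step 2: q^n = 3^7 = 2187.
Step 3: Hamming bound ⌊q^n / V_q(n,t)⌋ = ⌊2187/379⌋ = 5.
Step 4: Compare |C| = 9 to 5: violated.
The claimed |C| lies above the Hamming bound, so no 3-ary code of length 7 with d ≥ 7 can have 9 codewords.


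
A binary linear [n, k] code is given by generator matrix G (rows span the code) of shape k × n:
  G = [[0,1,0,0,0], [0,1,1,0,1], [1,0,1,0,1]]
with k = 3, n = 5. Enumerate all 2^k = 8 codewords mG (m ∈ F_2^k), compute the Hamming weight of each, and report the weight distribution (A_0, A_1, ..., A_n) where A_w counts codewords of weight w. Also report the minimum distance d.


Weight distribution: A_0 = 1, A_1 = 2, A_2 = 2, A_3 = 2, A_4 = 1. Minimum distance d = 1.

Enumerate all 2^3 = 8 messages m ∈ F_2^3.
For each, compute codeword c = mG in F_2^5, then tally its weight.
  m = 000 → c = 00000, weight = 0.
  m = 100 → c = 01000, weight = 1.
  m = 010 → c = 01101, weight = 3.
  m = 110 → c = 00101, weight = 2.
  m = 001 → c = 10101, weight = 3.
  m = 101 → c = 11101, weight = 4.
  m = 011 → c = 11000, weight = 2.
  m = 111 → c = 10000, weight = 1.
Tally weights:
  weight 0: 1 codewords.
  weight 1: 2 codewords.
  weight 2: 2 codewords.
  weight 3: 2 codewords.
  weight 4: 1 codewords.
Minimum distance d = smallest w > 0 with A_w > 0 = 1.
Sanity: Σ A_w = 8 = 2^3 = 8 ✓.


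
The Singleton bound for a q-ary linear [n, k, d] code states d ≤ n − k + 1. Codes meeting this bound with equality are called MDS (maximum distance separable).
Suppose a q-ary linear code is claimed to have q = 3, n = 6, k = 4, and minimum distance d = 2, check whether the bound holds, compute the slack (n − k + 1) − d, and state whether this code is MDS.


Singleton RHS = n − k + 1 = 3, slack = 1, bound satisfied, not MDS.

Singleton bound: d ≤ n − k + 1.
Here n = 6, k = 4, so n − k + 1 = 3.
Given d = 2, check d ≤ 3: YES.
Slack = (n − k + 1) − d = 1.
The code is NOT MDS (slack = 1 > 0).
Description: the claimed parameters are [6, 4, 2]_3; such a code would be non-MDS.


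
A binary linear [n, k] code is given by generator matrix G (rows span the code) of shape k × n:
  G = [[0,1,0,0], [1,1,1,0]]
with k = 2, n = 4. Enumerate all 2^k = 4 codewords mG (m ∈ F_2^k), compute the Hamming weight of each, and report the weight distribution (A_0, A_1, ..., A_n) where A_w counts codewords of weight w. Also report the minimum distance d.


Weight distribution: A_0 = 1, A_1 = 1, A_2 = 1, A_3 = 1. Minimum distance d = 1.

Enumerate all 2^2 = 4 messages m ∈ F_2^2.
For each, compute codeword c = mG in F_2^4, then tally its weight.
  m = 00 → c = 0000, weight = 0.
  m = 10 → c = 0100, weight = 1.
  m = 01 → c = 1110, weight = 3.
  m = 11 → c = 1010, weight = 2.
Tally weights:
  weight 0: 1 codewords.
  weight 1: 1 codewords.
  weight 2: 1 codewords.
  weight 3: 1 codewords.
Minimum distance d = smallest w > 0 with A_w > 0 = 1.
Sanity: Σ A_w = 4 = 2^2 = 4 ✓.


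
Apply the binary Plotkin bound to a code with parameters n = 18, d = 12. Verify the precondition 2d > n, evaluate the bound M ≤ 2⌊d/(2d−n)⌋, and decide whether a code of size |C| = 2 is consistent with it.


Plotkin bound M ≤ 4; given |C| = 2 ≤ bound (satisfied).

Check applicability: 2d = 24, n = 18.
2d − n = 6 > 0, so Plotkin applies.
Compute d/(2d−n) = 12/6 ≈ 2.0000.
⌊d/(2d−n)⌋ = 2.
Plotkin bound: M ≤ 2·2 = 4.
Given |C| = 2, check: satisfied.
This |C| is below the Plotkin bound.


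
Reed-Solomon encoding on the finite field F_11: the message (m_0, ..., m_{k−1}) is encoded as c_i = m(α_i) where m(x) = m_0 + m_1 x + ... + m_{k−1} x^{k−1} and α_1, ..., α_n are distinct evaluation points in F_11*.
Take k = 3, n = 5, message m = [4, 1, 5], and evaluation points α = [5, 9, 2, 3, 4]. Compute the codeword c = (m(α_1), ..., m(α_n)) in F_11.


c = [2, 0, 4, 8, 0]

Message polynomial: m(x) = 4 + 1·x + 5·x^2 (mod 11).
For each evaluation point α_i, compute m(α_i) mod 11:
  α_1 = 5: Horner steps 5 → 4 → 2, so m(5) = 2.
  α_2 = 9: Horner steps 5 → 2 → 0, so m(9) = 0.
  α_3 = 2: Horner steps 5 → 0 → 4, so m(2) = 4.
  α_4 = 3: Horner steps 5 → 5 → 8, so m(3) = 8.
  α_5 = 4: Horner steps 5 → 10 → 0, so m(4) = 0.
Codeword c = [2, 0, 4, 8, 0] ∈ F_11^5.


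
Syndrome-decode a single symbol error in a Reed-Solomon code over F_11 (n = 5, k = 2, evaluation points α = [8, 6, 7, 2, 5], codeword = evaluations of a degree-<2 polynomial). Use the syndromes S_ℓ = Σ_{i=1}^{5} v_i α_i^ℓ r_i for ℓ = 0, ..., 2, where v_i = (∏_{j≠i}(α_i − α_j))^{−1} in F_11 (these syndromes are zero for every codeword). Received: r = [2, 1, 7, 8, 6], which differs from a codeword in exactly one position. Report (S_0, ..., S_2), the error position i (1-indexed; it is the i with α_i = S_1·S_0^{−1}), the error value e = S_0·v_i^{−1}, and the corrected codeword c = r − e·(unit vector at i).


S = (8, 5, 10), error at position 4, error magnitude e = 9, c = [2, 1, 7, 10, 6].

Step 1: column multipliers v_i = (∏_{j≠i}(α_i − α_j))^{−1} mod 11.
  i = 1 (α = 8): (8−6)(8−7)(8−2)(8−5) = 2·1·6·3 = 36 ≡ 3, so v_1 = 3^{−1} = 4 (mod 11).
  i = 2 (α = 6): (6−8)(6−7)(6−2)(6−5) = (−2)·(−1)·4·1 = 8 ≡ 8, so v_2 = 8^{−1} = 7 (mod 11).
  i = 3 (α = 7): (7−8)(7−6)(7−2)(7−5) = (−1)·1·5·2 = −10 ≡ 1, so v_3 = 1^{−1} = 1 (mod 11).
  i = 4 (α = 2): (2−8)(2−6)(2−7)(2−5) = (−6)·(−4)·(−5)·(−3) = 360 ≡ 8, so v_4 = 8^{−1} = 7 (mod 11).
  i = 5 (α = 5): (5−8)(5−6)(5−7)(5−2) = (−3)·(−1)·(−2)·3 = −18 ≡ 4, so v_5 = 4^{−1} = 3 (mod 11).
  v = [4, 7, 1, 7, 3].
Step 2: syndromes of r = [2, 1, 7, 8, 6] (all sums mod 11).
  S_0 = Σ v_i r_i = 4·2 + 7·1 + 1·7 + 7·8 + 3·6 = 96 ≡ 8.
  S_1 = Σ v_i α_i r_i = 4·8·2 + 7·6·1 + 1·7·7 + 7·2·8 + 3·5·6 = 357 ≡ 5.
  α_i^2 mod 11 = [9, 3, 5, 4, 3].
  S_2 = Σ v_i α_i^2 r_i = 4·9·2 + 7·3·1 + 1·5·7 + 7·4·8 + 3·3·6 = 406 ≡ 10.
  S = (8, 5, 10) ≠ 0, so r is not a codeword (an error is present).
Step 3: locate the error. For a single error e at position i, S_ℓ = v_i·e·α_i^ℓ, so α_err = S_1/S_0.
  S_0^{−1} = 8^{−1} = 7 (mod 11), so α_err = 5·7 = 35 ≡ 2 = α_4. Error position i = 4.
  Consistency check: S_2/S_1 = 10·9 = 90 ≡ 2 = α_err ✓ (single-error assumption holds).
Step 4: error magnitude e = S_0/v_4 = S_0·∏_{j≠4}(α_4 − α_j) = 8·8 = 64 ≡ 9 (mod 11).
Step 5: correct position 4: c_4 = r_4 − e = 8 − 9 ≡ 10 (mod 11). Hence c = [2, 1, 7, 10, 6].
  Check: interpolating c through the α_i gives m(x) = 9 + 6·x (degree < 2) with m(α_i) = c_i for every i, so c is indeed a codeword.


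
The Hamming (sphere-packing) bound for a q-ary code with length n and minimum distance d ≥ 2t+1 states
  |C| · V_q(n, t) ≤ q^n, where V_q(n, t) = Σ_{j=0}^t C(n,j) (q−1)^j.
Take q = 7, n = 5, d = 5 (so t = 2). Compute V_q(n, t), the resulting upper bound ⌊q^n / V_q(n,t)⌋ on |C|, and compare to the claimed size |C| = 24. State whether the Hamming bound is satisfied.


V_q(n, t) = 391, q^n = 16807, Hamming bound = 42, |C| = 24 ≤ bound (satisfied).

Step 1: Compute V_q(n, t) = Σ_{j=0}^2 C(n, j) (q−1)^j.
  j = 0: C(5,0)·(6)^0 = 1·1 = 1.
  j = 1: C(5,1)·(6)^1 = 5·6 = 30.
  j = 2: C(5,2)·(6)^2 = 10·36 = 360.
  V_q(n, t) = 1 + 30 + 360 = 391.
Step 2: q^n = 7^5 = 16807.
Step 3: Hamming bound ⌊q^n / V_q(n,t)⌋ = ⌊16807/391⌋ = 42.
Step 4: Compare |C| = 24 to 42: satisfied.
The claimed |C| lies below the Hamming bound.


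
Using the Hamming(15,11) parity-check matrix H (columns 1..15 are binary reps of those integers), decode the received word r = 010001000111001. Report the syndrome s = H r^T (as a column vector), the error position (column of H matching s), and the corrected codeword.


s = (0, 1, 1, 0)^T, error position = 6, corrected codeword c = 010000000111001

Compute s = H r^T mod 2 one row at a time:
  s_1 = 0 + 0 + 1 + 1 + 1 + 0 + 0 + 1 = 4 ≡ 0 (mod 2).
  s_2 = 0 + 0 + 1 + 0 + 1 + 0 + 0 + 1 = 3 ≡ 1 (mod 2).
  s_3 = 1 + 0 + 1 + 0 + 1 + 1 + 0 + 1 = 5 ≡ 1 (mod 2).
  s_4 = 0 + 0 + 0 + 0 + 0 + 1 + 0 + 1 = 2 ≡ 0 (mod 2).
s = (0, 1, 1, 0)^T — this equals column 6 of H (binary 0110), so error is at position 6.
Correct: flip bit 6 of r = 010001000111001 to get c = 010000000111001.


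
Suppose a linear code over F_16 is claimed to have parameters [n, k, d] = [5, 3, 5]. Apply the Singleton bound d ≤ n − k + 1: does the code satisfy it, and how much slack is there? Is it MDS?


Singleton RHS = n − k + 1 = 3, slack = -2, bound violated (no such code; not MDS).

Singleton bound: d ≤ n − k + 1.
Here n = 5, k = 3, so n − k + 1 = 3.
Given d = 5, check d ≤ 3: NO.
Slack = (n − k + 1) − d = -2.
The slack is negative: d = 5 exceeds n − k + 1 = 3 by 2, so the Singleton bound is violated and no linear [5, 3, 5]_16 code can exist. In particular it is not MDS (MDS requires d = n − k + 1 exactly).
Description: the claimed parameters are [5, 3, 5]_16; such a code would be impossible (violates the Singleton bound).


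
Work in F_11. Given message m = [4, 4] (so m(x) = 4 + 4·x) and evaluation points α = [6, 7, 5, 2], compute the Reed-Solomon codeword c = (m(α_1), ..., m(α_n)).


c = [6, 10, 2, 1]

Message polynomial: m(x) = 4 + 4·x (mod 11).
For each evaluation point α_i, compute m(α_i) mod 11:
  α_1 = 6: Horner steps 4 → 6, so m(6) = 6.
  α_2 = 7: Horner steps 4 → 10, so m(7) = 10.
  α_3 = 5: Horner steps 4 → 2, so m(5) = 2.
  α_4 = 2: Horner steps 4 → 1, so m(2) = 1.
Codeword c = [6, 10, 2, 1] ∈ F_11^4.


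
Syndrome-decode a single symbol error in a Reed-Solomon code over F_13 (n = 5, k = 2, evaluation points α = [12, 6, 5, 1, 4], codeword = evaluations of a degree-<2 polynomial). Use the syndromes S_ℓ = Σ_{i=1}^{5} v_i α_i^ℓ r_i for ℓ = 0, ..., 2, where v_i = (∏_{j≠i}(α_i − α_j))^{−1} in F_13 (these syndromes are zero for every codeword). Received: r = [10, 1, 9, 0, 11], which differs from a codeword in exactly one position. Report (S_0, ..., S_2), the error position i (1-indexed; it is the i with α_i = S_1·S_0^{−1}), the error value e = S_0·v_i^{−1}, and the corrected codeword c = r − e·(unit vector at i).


S = (8, 1, 5), error at position 3, error magnitude e = 3, c = [10, 1, 6, 0, 11].

Step 1: column multipliers v_i = (∏_{j≠i}(α_i − α_j))^{−1} mod 13.
  i = 1 (α = 12): (12−6)(12−5)(12−1)(12−4) = 6·7·11·8 = 3696 ≡ 4, so v_1 = 4^{−1} = 10 (mod 13).
  i = 2 (α = 6): (6−12)(6−5)(6−1)(6−4) = (−6)·1·5·2 = −60 ≡ 5, so v_2 = 5^{−1} = 8 (mod 13).
  i = 3 (α = 5): (5−12)(5−6)(5−1)(5−4) = (−7)·(−1)·4·1 = 28 ≡ 2, so v_3 = 2^{−1} = 7 (mod 13).
  i = 4 (α = 1): (1−12)(1−6)(1−5)(1−4) = (−11)·(−5)·(−4)·(−3) = 660 ≡ 10, so v_4 = 10^{−1} = 4 (mod 13).
  i = 5 (α = 4): (4−12)(4−6)(4−5)(4−1) = (−8)·(−2)·(−1)·3 = −48 ≡ 4, so v_5 = 4^{−1} = 10 (mod 13).
  v = [10, 8, 7, 4, 10].
Step 2: syndromes of r = [10, 1, 9, 0, 11] (all sums mod 13).
  S_0 = Σ v_i r_i = 10·10 + 8·1 + 7·9 + 4·0 + 10·11 = 281 ≡ 8.
  S_1 = Σ v_i α_i r_i = 10·12·10 + 8·6·1 + 7·5·9 + 4·1·0 + 10·4·11 = 2003 ≡ 1.
  α_i^2 mod 13 = [1, 10, 12, 1, 3].
  S_2 = Σ v_i α_i^2 r_i = 10·1·10 + 8·10·1 + 7·12·9 + 4·1·0 + 10·3·11 = 1266 ≡ 5.
  S = (8, 1, 5) ≠ 0, so r is not a codeword (an error is present).
Step 3: locate the error. For a single error e at position i, S_ℓ = v_i·e·α_i^ℓ, so α_err = S_1/S_0.
  S_0^{−1} = 8^{−1} = 5 (mod 13), so α_err = 1·5 = 5 ≡ 5 = α_3. Error position i = 3.
  Consistency check: S_2/S_1 = 5·1 = 5 ≡ 5 = α_err ✓ (single-error assumption holds).
Step 4: error magnitude e = S_0/v_3 = S_0·∏_{j≠3}(α_3 − α_j) = 8·2 = 16 ≡ 3 (mod 13).
Step 5: correct position 3: c_3 = r_3 − e = 9 − 3 ≡ 6 (mod 13). Hence c = [10, 1, 6, 0, 11].
  Check: interpolating c through the α_i gives m(x) = 5 + 8·x (degree < 2) with m(α_i) = c_i for every i, so c is indeed a codeword.


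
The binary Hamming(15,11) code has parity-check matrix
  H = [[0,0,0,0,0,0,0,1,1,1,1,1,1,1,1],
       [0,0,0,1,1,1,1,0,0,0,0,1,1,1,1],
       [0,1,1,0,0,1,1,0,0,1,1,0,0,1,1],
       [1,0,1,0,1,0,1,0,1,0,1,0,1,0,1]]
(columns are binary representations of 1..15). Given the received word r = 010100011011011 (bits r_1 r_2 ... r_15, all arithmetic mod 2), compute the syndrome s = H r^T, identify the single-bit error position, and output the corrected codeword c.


s = (0, 0, 0, 1)^T, error position = 1, corrected codeword c = 110100011011011

Compute s = H r^T mod 2 one row at a time:
  s_1 = 1 + 1 + 0 + 1 + 1 + 0 + 1 + 1 = 6 ≡ 0 (mod 2).
  s_2 = 1 + 0 + 0 + 0 + 1 + 0 + 1 + 1 = 4 ≡ 0 (mod 2).
  s_3 = 1 + 0 + 0 + 0 + 0 + 1 + 1 + 1 = 4 ≡ 0 (mod 2).
  s_4 = 0 + 0 + 0 + 0 + 1 + 1 + 0 + 1 = 3 ≡ 1 (mod 2).
s = (0, 0, 0, 1)^T — this equals column 1 of H (binary 0001), so error is at position 1.
Correct: flip bit 1 of r = 010100011011011 to get c = 110100011011011.


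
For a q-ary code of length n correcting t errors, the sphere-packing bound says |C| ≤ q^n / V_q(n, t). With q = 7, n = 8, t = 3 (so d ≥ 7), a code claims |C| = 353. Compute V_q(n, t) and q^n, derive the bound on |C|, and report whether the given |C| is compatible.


V_q(n, t) = 13153, q^n = 5764801, Hamming bound = 438, |C| = 353 ≤ bound (satisfied).

Step 1: Compute V_q(n, t) = Σ_{j=0}^3 C(n, j) (q−1)^j.
  j = 0: C(8,0)·(6)^0 = 1·1 = 1.
  j = 1: C(8,1)·(6)^1 = 8·6 = 48.
  j = 2: C(8,2)·(6)^2 = 28·36 = 1008.
  j = 3: C(8,3)·(6)^3 = 56·216 = 12096.
  V_q(n, t) = 1 + 48 + 1008 + 12096 = 13153.
Step 2: q^n = 7^8 = 5764801.
Step 3: Hamming bound ⌊q^n / V_q(n,t)⌋ = ⌊5764801/13153⌋ = 438.
Step 4: Compare |C| = 353 to 438: satisfied.
The claimed |C| lies below the Hamming bound.


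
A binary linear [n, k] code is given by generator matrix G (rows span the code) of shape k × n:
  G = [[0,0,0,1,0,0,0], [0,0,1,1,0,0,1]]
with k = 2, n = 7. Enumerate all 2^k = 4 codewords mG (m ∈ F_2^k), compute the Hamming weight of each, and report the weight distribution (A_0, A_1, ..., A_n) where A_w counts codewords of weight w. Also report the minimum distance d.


Weight distribution: A_0 = 1, A_1 = 1, A_2 = 1, A_3 = 1. Minimum distance d = 1.

Enumerate all 2^2 = 4 messages m ∈ F_2^2.
For each, compute codeword c = mG in F_2^7, then tally its weight.
  m = 00 → c = 0000000, weight = 0.
  m = 10 → c = 0001000, weight = 1.
  m = 01 → c = 0011001, weight = 3.
  m = 11 → c = 0010001, weight = 2.
Tally weights:
  weight 0: 1 codewords.
  weight 1: 1 codewords.
  weight 2: 1 codewords.
  weight 3: 1 codewords.
Minimum distance d = smallest w > 0 with A_w > 0 = 1.
Sanity: Σ A_w = 4 = 2^2 = 4 ✓.


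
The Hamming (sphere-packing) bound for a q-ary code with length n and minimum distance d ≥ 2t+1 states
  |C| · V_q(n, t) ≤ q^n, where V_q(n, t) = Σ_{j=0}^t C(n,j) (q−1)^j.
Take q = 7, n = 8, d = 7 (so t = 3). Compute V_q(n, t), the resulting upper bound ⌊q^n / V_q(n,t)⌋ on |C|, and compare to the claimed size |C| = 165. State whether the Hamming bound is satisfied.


V_q(n, t) = 13153, q^n = 5764801, Hamming bound = 438, |C| = 165 ≤ bound (satisfied).

Step 1: Compute V_q(n, t) = Σ_{j=0}^3 C(n, j) (q−1)^j.
  j = 0: C(8,0)·(6)^0 = 1·1 = 1.
  j = 1: C(8,1)·(6)^1 = 8·6 = 48.
  j = 2: C(8,2)·(6)^2 = 28·36 = 1008.
  j = 3: C(8,3)·(6)^3 = 56·216 = 12096.
  V_q(n, t) = 1 + 48 + 1008 + 12096 = 13153.
Step 2: q^n = 7^8 = 5764801.
Step 3: Hamming bound ⌊q^n / V_q(n,t)⌋ = ⌊5764801/13153⌋ = 438.
Step 4: Compare |C| = 165 to 438: satisfied.
The claimed |C| lies below the Hamming bound.


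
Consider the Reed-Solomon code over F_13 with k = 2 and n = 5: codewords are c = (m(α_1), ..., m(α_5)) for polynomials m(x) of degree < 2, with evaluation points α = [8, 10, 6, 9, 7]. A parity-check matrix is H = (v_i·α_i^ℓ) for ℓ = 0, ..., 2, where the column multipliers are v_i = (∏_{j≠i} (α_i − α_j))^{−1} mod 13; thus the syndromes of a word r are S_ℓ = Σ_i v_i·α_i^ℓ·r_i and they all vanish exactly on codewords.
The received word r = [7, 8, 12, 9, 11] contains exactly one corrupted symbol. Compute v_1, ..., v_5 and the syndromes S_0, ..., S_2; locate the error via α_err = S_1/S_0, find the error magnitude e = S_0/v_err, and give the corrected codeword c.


S = (9, 7, 4), error at position 1, error magnitude e = 10, c = [10, 8, 12, 9, 11].

Step 1: column multipliers v_i = (∏_{j≠i}(α_i − α_j))^{−1} mod 13.
  i = 1 (α = 8): (8−10)(8−6)(8−9)(8−7) = (−2)·2·(−1)·1 = 4 ≡ 4, so v_1 = 4^{−1} = 10 (mod 13).
  i = 2 (α = 10): (10−8)(10−6)(10−9)(10−7) = 2·4·1·3 = 24 ≡ 11, so v_2 = 11^{−1} = 6 (mod 13).
  i = 3 (α = 6): (6−8)(6−10)(6−9)(6−7) = (−2)·(−4)·(−3)·(−1) = 24 ≡ 11, so v_3 = 11^{−1} = 6 (mod 13).
  i = 4 (α = 9): (9−8)(9−10)(9−6)(9−7) = 1·(−1)·3·2 = −6 ≡ 7, so v_4 = 7^{−1} = 2 (mod 13).
  i = 5 (α = 7): (7−8)(7−10)(7−6)(7−9) = (−1)·(−3)·1·(−2) = −6 ≡ 7, so v_5 = 7^{−1} = 2 (mod 13).
  v = [10, 6, 6, 2, 2].
Step 2: syndromes of r = [7, 8, 12, 9, 11] (all sums mod 13).
  S_0 = Σ v_i r_i = 10·7 + 6·8 + 6·12 + 2·9 + 2·11 = 230 ≡ 9.
  S_1 = Σ v_i α_i r_i = 10·8·7 + 6·10·8 + 6·6·12 + 2·9·9 + 2·7·11 = 1788 ≡ 7.
  α_i^2 mod 13 = [12, 9, 10, 3, 10].
  S_2 = Σ v_i α_i^2 r_i = 10·12·7 + 6·9·8 + 6·10·12 + 2·3·9 + 2·10·11 = 2266 ≡ 4.
  S = (9, 7, 4) ≠ 0, so r is not a codeword (an error is present).
Step 3: locate the error. For a single error e at position i, S_ℓ = v_i·e·α_i^ℓ, so α_err = S_1/S_0.
  S_0^{−1} = 9^{−1} = 3 (mod 13), so α_err = 7·3 = 21 ≡ 8 = α_1. Error position i = 1.
  Consistency check: S_2/S_1 = 4·2 = 8 ≡ 8 = α_err ✓ (single-error assumption holds).
Step 4: error magnitude e = S_0/v_1 = S_0·∏_{j≠1}(α_1 − α_j) = 9·4 = 36 ≡ 10 (mod 13).
Step 5: correct position 1: c_1 = r_1 − e = 7 − 10 ≡ 10 (mod 13). Hence c = [10, 8, 12, 9, 11].
  Check: interpolating c through the α_i gives m(x) = 5 + 12·x (degree < 2) with m(α_i) = c_i for every i, so c is indeed a codeword.


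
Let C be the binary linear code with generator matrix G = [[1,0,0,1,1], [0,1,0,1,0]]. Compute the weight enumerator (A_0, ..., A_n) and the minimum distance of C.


Weight distribution: A_0 = 1, A_2 = 1, A_3 = 2. Minimum distance d = 2.

Enumerate all 2^2 = 4 messages m ∈ F_2^2.
For each, compute codeword c = mG in F_2^5, then tally its weight.
  m = 00 → c = 00000, weight = 0.
  m = 10 → c = 10011, weight = 3.
  m = 01 → c = 01010, weight = 2.
  m = 11 → c = 11001, weight = 3.
Tally weights:
  weight 0: 1 codewords.
  weight 2: 1 codewords.
  weight 3: 2 codewords.
Minimum distance d = smallest w > 0 with A_w > 0 = 2.
Sanity: Σ A_w = 4 = 2^2 = 4 ✓.


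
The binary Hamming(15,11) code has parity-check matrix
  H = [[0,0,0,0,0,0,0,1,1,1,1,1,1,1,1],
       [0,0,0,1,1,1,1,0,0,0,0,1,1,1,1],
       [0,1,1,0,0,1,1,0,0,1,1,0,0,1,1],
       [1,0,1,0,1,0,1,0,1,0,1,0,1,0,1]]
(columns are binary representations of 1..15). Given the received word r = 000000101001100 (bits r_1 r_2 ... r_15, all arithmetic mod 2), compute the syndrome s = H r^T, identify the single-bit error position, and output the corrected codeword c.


s = (1, 1, 1, 1)^T, error position = 15, corrected codeword c = 000000101001101

Compute s = H r^T mod 2 one row at a time:
  s_1 = 0 + 1 + 0 + 0 + 1 + 1 + 0 + 0 = 3 ≡ 1 (mod 2).
  s_2 = 0 + 0 + 0 + 1 + 1 + 1 + 0 + 0 = 3 ≡ 1 (mod 2).
  s_3 = 0 + 0 + 0 + 1 + 0 + 0 + 0 + 0 = 1 ≡ 1 (mod 2).
  s_4 = 0 + 0 + 0 + 1 + 1 + 0 + 1 + 0 = 3 ≡ 1 (mod 2).
s = (1, 1, 1, 1)^T — this equals column 15 of H (binary 1111), so error is at position 15.
Correct: flip bit 15 of r = 000000101001100 to get c = 000000101001101.


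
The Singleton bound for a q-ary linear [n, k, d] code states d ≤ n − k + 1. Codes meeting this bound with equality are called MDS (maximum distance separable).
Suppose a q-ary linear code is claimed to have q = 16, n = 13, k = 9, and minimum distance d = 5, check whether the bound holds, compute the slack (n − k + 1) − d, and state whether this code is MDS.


Singleton RHS = n − k + 1 = 5, slack = 0, bound satisfied, MDS.

Singleton bound: d ≤ n − k + 1.
Here n = 13, k = 9, so n − k + 1 = 5.
Given d = 5, check d ≤ 5: YES.
Slack = (n − k + 1) − d = 0.
The code is MDS (slack = 0).
Description: the claimed parameters are [13, 9, 5]_16; such a code would be MDS (meets Singleton bound).


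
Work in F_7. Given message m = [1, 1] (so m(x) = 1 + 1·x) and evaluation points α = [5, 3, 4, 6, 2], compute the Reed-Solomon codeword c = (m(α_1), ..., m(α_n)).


c = [6, 4, 5, 0, 3]

Message polynomial: m(x) = 1 + 1·x (mod 7).
For each evaluation point α_i, compute m(α_i) mod 7:
  α_1 = 5: Horner steps 1 → 6, so m(5) = 6.
  α_2 = 3: Horner steps 1 → 4, so m(3) = 4.
  α_3 = 4: Horner steps 1 → 5, so m(4) = 5.
  α_4 = 6: Horner steps 1 → 0, so m(6) = 0.
  α_5 = 2: Horner steps 1 → 3, so m(2) = 3.
Codeword c = [6, 4, 5, 0, 3] ∈ F_7^5.


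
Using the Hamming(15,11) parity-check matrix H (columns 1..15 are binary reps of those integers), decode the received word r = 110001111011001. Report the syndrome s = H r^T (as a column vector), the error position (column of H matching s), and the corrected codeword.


s = (1, 0, 1, 1)^T, error position = 11, corrected codeword c = 110001111001001

Compute s = H r^T mod 2 one row at a time:
  s_1 = 1 + 1 + 0 + 1 + 1 + 0 + 0 + 1 = 5 ≡ 1 (mod 2).
  s_2 = 0 + 0 + 1 + 1 + 1 + 0 + 0 + 1 = 4 ≡ 0 (mod 2).
  s_3 = 1 + 0 + 1 + 1 + 0 + 1 + 0 + 1 = 5 ≡ 1 (mod 2).
  s_4 = 1 + 0 + 0 + 1 + 1 + 1 + 0 + 1 = 5 ≡ 1 (mod 2).
s = (1, 0, 1, 1)^T — this equals column 11 of H (binary 1011), so error is at position 11.
Correct: flip bit 11 of r = 110001111011001 to get c = 110001111001001.


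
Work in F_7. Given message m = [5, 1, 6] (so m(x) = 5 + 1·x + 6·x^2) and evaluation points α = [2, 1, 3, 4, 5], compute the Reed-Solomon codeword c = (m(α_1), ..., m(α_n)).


c = [3, 5, 6, 0, 6]

Message polynomial: m(x) = 5 + 1·x + 6·x^2 (mod 7).
For each evaluation point α_i, compute m(α_i) mod 7:
  α_1 = 2: Horner steps 6 → 6 → 3, so m(2) = 3.
  α_2 = 1: Horner steps 6 → 0 → 5, so m(1) = 5.
  α_3 = 3: Horner steps 6 → 5 → 6, so m(3) = 6.
  α_4 = 4: Horner steps 6 → 4 → 0, so m(4) = 0.
  α_5 = 5: Horner steps 6 → 3 → 6, so m(5) = 6.
Codeword c = [3, 5, 6, 0, 6] ∈ F_7^5.


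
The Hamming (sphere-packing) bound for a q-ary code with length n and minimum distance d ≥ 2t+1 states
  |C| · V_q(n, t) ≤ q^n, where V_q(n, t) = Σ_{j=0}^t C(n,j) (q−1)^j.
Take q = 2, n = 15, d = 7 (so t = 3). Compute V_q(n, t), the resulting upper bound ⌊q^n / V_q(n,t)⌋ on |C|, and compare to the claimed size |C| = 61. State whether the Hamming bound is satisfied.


V_q(n, t) = 576, q^n = 32768, Hamming bound = 56, |C| = 61 > bound (violated).

Step 1: Compute V_q(n, t) = Σ_{j=0}^3 C(n, j) (q−1)^j.
  j = 0: C(15,0)·(1)^0 = 1·1 = 1.
  j = 1: C(15,1)·(1)^1 = 15·1 = 15.
  j = 2: C(15,2)·(1)^2 = 105·1 = 105.
  j = 3: C(15,3)·(1)^3 = 455·1 = 455.
  V_q(n, t) = 1 + 15 + 105 + 455 = 576.
Step 2: q^n = 2^15 = 32768.
Step 3: Hamming bound ⌊q^n / V_q(n,t)⌋ = ⌊32768/576⌋ = 56.
Step 4: Compare |C| = 61 to 56: violated.
The claimed |C| lies above the Hamming bound, so no 2-ary code of length 15 with d ≥ 7 can have 61 codewords.


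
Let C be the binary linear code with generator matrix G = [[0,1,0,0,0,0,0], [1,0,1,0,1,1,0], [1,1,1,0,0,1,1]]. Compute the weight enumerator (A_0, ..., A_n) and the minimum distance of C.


Weight distribution: A_0 = 1, A_1 = 1, A_2 = 1, A_3 = 1, A_4 = 2, A_5 = 2. Minimum distance d = 1.

Enumerate all 2^3 = 8 messages m ∈ F_2^3.
For each, compute codeword c = mG in F_2^7, then tally its weight.
  m = 000 → c = 0000000, weight = 0.
  m = 100 → c = 0100000, weight = 1.
  m = 010 → c = 1010110, weight = 4.
  m = 110 → c = 1110110, weight = 5.
  m = 001 → c = 1110011, weight = 5.
  m = 101 → c = 1010011, weight = 4.
  m = 011 → c = 0100101, weight = 3.
  m = 111 → c = 0000101, weight = 2.
Tally weights:
  weight 0: 1 codewords.
  weight 1: 1 codewords.
  weight 2: 1 codewords.
  weight 3: 1 codewords.
  weight 4: 2 codewords.
  weight 5: 2 codewords.
Minimum distance d = smallest w > 0 with A_w > 0 = 1.
Sanity: Σ A_w = 8 = 2^3 = 8 ✓.


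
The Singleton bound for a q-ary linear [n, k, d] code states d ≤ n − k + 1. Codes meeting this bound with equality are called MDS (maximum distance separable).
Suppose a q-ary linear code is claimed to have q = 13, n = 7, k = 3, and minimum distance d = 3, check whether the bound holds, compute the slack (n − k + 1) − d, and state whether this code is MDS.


Singleton RHS = n − k + 1 = 5, slack = 2, bound satisfied, not MDS.

Singleton bound: d ≤ n − k + 1.
Here n = 7, k = 3, so n − k + 1 = 5.
Given d = 3, check d ≤ 5: YES.
Slack = (n − k + 1) − d = 2.
The code is NOT MDS (slack = 2 > 0).
Description: the claimed parameters are [7, 3, 3]_13; such a code would be non-MDS.


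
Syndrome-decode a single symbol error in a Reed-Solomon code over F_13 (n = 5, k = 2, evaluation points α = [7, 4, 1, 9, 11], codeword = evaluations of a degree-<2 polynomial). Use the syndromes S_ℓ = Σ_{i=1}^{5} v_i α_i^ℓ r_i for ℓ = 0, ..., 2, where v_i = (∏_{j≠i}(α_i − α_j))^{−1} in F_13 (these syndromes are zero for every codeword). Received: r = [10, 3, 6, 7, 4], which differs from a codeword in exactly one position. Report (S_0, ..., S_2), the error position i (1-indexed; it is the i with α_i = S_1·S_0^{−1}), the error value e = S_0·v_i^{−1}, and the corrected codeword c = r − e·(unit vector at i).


S = (6, 11, 5), error at position 2, error magnitude e = 8, c = [10, 8, 6, 7, 4].

Step 1: column multipliers v_i = (∏_{j≠i}(α_i − α_j))^{−1} mod 13.
  i = 1 (α = 7): (7−4)(7−1)(7−9)(7−11) = 3·6·(−2)·(−4) = 144 ≡ 1, so v_1 = 1^{−1} = 1 (mod 13).
  i = 2 (α = 4): (4−7)(4−1)(4−9)(4−11) = (−3)·3·(−5)·(−7) = −315 ≡ 10, so v_2 = 10^{−1} = 4 (mod 13).
  i = 3 (α = 1): (1−7)(1−4)(1−9)(1−11) = (−6)·(−3)·(−8)·(−10) = 1440 ≡ 10, so v_3 = 10^{−1} = 4 (mod 13).
  i = 4 (α = 9): (9−7)(9−4)(9−1)(9−11) = 2·5·8·(−2) = −160 ≡ 9, so v_4 = 9^{−1} = 3 (mod 13).
  i = 5 (α = 11): (11−7)(11−4)(11−1)(11−9) = 4·7·10·2 = 560 ≡ 1, so v_5 = 1^{−1} = 1 (mod 13).
  v = [1, 4, 4, 3, 1].
Step 2: syndromes of r = [10, 3, 6, 7, 4] (all sums mod 13).
  S_0 = Σ v_i r_i = 1·10 + 4·3 + 4·6 + 3·7 + 1·4 = 71 ≡ 6.
  S_1 = Σ v_i α_i r_i = 1·7·10 + 4·4·3 + 4·1·6 + 3·9·7 + 1·11·4 = 375 ≡ 11.
  α_i^2 mod 13 = [10, 3, 1, 3, 4].
  S_2 = Σ v_i α_i^2 r_i = 1·10·10 + 4·3·3 + 4·1·6 + 3·3·7 + 1·4·4 = 239 ≡ 5.
  S = (6, 11, 5) ≠ 0, so r is not a codeword (an error is present).
Step 3: locate the error. For a single error e at position i, S_ℓ = v_i·e·α_i^ℓ, so α_err = S_1/S_0.
  S_0^{−1} = 6^{−1} = 11 (mod 13), so α_err = 11·11 = 121 ≡ 4 = α_2. Error position i = 2.
  Consistency check: S_2/S_1 = 5·6 = 30 ≡ 4 = α_err ✓ (single-error assumption holds).
Step 4: error magnitude e = S_0/v_2 = S_0·∏_{j≠2}(α_2 − α_j) = 6·10 = 60 ≡ 8 (mod 13).
Step 5: correct position 2: c_2 = r_2 − e = 3 − 8 ≡ 8 (mod 13). Hence c = [10, 8, 6, 7, 4].
  Check: interpolating c through the α_i gives m(x) = 1 + 5·x (degree < 2) with m(α_i) = c_i for every i, so c is indeed a codeword.


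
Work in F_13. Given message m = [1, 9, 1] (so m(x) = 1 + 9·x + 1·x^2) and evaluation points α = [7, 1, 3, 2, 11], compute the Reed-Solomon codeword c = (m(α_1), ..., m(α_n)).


c = [9, 11, 11, 10, 0]

Message polynomial: m(x) = 1 + 9·x + 1·x^2 (mod 13).
For each evaluation point α_i, compute m(α_i) mod 13:
  α_1 = 7: Horner steps 1 → 3 → 9, so m(7) = 9.
  α_2 = 1: Horner steps 1 → 10 → 11, so m(1) = 11.
  α_3 = 3: Horner steps 1 → 12 → 11, so m(3) = 11.
  α_4 = 2: Horner steps 1 → 11 → 10, so m(2) = 10.
  α_5 = 11: Horner steps 1 → 7 → 0, so m(11) = 0.
Codeword c = [9, 11, 11, 10, 0] ∈ F_13^5.
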